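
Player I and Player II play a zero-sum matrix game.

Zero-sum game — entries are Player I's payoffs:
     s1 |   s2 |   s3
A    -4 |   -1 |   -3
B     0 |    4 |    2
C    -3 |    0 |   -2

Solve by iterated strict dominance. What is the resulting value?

Column s3 is strictly dominated by s1 for Player II (-4<-3, 0<2, -3<-2); eliminate s3.
Row A is strictly dominated by row B (0>-4, 4>-1); eliminate A.
Row C is strictly dominated by row B (0>-3, 4>0); eliminate C.
Column s2 is strictly dominated by s1 for Player II (0<4); eliminate s2.
Only (B, s1) remains, with payoff 0.

0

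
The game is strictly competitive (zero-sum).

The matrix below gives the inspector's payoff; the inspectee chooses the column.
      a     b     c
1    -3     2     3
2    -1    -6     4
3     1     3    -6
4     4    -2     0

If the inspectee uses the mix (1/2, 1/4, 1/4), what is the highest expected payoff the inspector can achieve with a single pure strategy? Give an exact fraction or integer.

1: (-3)·(1/2) + (2)·(1/4) + (3)·(1/4) = -1/4.
2: (-1)·(1/2) + (-6)·(1/4) + (4)·(1/4) = -1.
3: (1)·(1/2) + (3)·(1/4) + (-6)·(1/4) = -1/4.
4: (4)·(1/2) + (-2)·(1/4) + (0)·(1/4) = 3/2.
The best pure response is 4 with expected payoff 3/2.

3/2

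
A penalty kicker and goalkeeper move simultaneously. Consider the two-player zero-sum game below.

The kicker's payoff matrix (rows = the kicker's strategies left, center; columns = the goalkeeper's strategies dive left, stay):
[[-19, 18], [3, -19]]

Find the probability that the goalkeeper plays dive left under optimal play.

37/59

Row minima are -19 and -19, so the kicker's maximin is -19; column maxima are 3 and 18, so the goalkeeper's minimax is 3. These differ, so the equilibrium is in mixed strategies.
Let the goalkeeper play dive left with probability q. The kicker is indifferent when −19q + 18(1−q) = 3q − 19(1−q), giving q = 37/59.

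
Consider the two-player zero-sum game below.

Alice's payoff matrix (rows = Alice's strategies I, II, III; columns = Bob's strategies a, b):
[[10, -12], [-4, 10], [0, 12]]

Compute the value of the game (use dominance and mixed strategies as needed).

60/17

Row II is strictly dominated by row III, so Alice never plays it.
The remaining 2×2 game on (I, III) × (a, b) has no saddle point. Let Alice play I with probability p; indifference gives 10p = −12p + 12(1−p), so p = 6/17.
Similarly Bob's optimal q on a is 12/17, and the value is 10·(12/17) + (-12)·(5/17) = 60/17.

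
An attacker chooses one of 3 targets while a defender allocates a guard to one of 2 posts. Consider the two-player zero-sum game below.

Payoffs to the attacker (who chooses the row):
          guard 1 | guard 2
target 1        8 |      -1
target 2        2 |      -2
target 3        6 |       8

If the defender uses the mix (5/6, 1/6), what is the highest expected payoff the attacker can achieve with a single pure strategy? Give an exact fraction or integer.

target 1: (8)·(5/6) + (-1)·(1/6) = 13/2.
target 2: (2)·(5/6) + (-2)·(1/6) = 4/3.
target 3: (6)·(5/6) + (8)·(1/6) = 19/3.
The best pure response is target 1 with expected payoff 13/2.

13/2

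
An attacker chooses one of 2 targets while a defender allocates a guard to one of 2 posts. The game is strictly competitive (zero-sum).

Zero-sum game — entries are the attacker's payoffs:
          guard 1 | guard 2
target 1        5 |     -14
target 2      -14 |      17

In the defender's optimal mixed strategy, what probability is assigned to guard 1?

31/50

Row minima are -14 and -14, so the attacker's maximin is -14; column maxima are 5 and 17, so the defender's minimax is 5. These differ, so the equilibrium is in mixed strategies.
Let the defender play guard 1 with probability q. The attacker is indifferent when 5q − 14(1−q) = −14q + 17(1−q), giving q = 31/50.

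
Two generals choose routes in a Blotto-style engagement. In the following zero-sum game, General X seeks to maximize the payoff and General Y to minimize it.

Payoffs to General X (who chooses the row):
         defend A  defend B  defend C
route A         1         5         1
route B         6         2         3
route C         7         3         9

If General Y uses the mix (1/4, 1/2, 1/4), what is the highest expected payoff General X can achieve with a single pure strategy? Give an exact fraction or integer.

11/2

route A: (1)·(1/4) + (5)·(1/2) + (1)·(1/4) = 3.
route B: (6)·(1/4) + (2)·(1/2) + (3)·(1/4) = 13/4.
route C: (7)·(1/4) + (3)·(1/2) + (9)·(1/4) = 11/2.
The best pure response is route C with expected payoff 11/2.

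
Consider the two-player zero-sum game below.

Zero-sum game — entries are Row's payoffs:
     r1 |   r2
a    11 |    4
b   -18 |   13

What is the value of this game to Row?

215/38

Row minima are 4 and -18, so Row's maximin is 4; column maxima are 11 and 13, so Column's minimax is 11. These differ, so the equilibrium is in mixed strategies.
Let Row play a with probability p. Column is indifferent when 11p − 18(1−p) = 4p + 13(1−p), giving p = 31/38.
Let Column play r1 with probability q. Row is indifferent when 11q + 4(1−q) = −18q + 13(1−q), giving q = 9/38.
The value is 11·(9/38) + (4)·(29/38) = 215/38.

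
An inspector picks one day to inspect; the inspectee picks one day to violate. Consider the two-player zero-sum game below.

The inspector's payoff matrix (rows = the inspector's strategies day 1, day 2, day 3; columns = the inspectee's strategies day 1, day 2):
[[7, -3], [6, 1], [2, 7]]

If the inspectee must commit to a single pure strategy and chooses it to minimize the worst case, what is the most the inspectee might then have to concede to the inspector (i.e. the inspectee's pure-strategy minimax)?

7

The worst case (largest entry) in each column is day 1: 7, day 2: 7.
The best (smallest) of these is 7.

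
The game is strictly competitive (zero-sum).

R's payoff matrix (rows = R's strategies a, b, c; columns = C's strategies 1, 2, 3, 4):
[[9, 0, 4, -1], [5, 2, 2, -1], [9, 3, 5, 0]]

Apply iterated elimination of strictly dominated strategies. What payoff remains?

0

Column 3 is strictly dominated by 4 for C (-1<4, -1<2, 0<5); eliminate 3.
Row b is strictly dominated by row c (9>5, 3>2, 0>-1); eliminate b.
Column 1 is strictly dominated by 2 for C (0<9, 3<9); eliminate 1.
Column 2 is strictly dominated by 4 for C (-1<0, 0<3); eliminate 2.
Row a is strictly dominated by row c (0>-1); eliminate a.
Only (c, 4) remains, with payoff 0.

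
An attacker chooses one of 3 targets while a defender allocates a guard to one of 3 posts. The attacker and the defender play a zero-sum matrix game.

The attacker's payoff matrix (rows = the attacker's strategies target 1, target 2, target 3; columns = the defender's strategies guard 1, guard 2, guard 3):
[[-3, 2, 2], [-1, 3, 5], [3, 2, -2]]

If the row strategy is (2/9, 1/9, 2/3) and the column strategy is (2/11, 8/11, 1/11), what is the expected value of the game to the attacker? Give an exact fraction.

Against (2/11, 8/11, 1/11), each row's expected payoff is target 1: 12/11; target 2: 27/11; target 3: 20/11.
Taking the (2/9, 1/9, 2/3)-weighted average: (2/9)·(12/11) + (1/9)·(27/11) + (2/3)·(20/11) = 19/11.

19/11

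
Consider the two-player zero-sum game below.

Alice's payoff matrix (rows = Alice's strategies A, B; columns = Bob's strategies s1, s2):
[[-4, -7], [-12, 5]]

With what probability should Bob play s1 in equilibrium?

3/5

Row minima are -7 and -12, so Alice's maximin is -7; column maxima are -4 and 5, so Bob's minimax is -4. These differ, so the equilibrium is in mixed strategies.
Let Bob play s1 with probability q. Alice is indifferent when −4q − 7(1−q) = −12q + 5(1−q), giving q = 3/5.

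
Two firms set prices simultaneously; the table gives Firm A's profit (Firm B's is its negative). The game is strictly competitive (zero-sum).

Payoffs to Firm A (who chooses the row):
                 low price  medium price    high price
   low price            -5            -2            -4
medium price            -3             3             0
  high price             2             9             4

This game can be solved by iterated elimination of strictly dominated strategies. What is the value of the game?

2

Row low price is strictly dominated by row medium price (-3>-5, 3>-2, 0>-4); eliminate low price.
Row medium price is strictly dominated by row high price (2>-3, 9>3, 4>0); eliminate medium price.
Column high price is strictly dominated by low price for Firm B (2<4); eliminate high price.
Column medium price is strictly dominated by low price for Firm B (2<9); eliminate medium price.
Only (high price, low price) remains, with payoff 2.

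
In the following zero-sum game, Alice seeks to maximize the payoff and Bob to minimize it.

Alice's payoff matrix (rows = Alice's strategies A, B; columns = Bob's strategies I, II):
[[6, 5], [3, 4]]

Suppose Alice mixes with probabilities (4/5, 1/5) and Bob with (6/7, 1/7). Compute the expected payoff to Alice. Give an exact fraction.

186/35

Against (6/7, 1/7), each row's expected payoff is A: 41/7; B: 22/7.
Taking the (4/5, 1/5)-weighted average: (4/5)·(41/7) + (1/5)·(22/7) = 186/35.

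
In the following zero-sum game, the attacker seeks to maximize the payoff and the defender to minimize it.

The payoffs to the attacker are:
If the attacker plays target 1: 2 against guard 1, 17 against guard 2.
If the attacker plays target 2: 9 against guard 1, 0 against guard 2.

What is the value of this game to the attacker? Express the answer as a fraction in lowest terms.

Row minima are 2 and 0, so the attacker's maximin is 2; column maxima are 9 and 17, so the defender's minimax is 9. These differ, so the equilibrium is in mixed strategies.
Let the attacker play target 1 with probability p. The defender is indifferent when 2p + 9(1−p) = 17p, giving p = 3/8.
Let the defender play guard 1 with probability q. The attacker is indifferent when 2q + 17(1−q) = 9q, giving q = 17/24.
The value is 2·(17/24) + (17)·(7/24) = 51/8.

51/8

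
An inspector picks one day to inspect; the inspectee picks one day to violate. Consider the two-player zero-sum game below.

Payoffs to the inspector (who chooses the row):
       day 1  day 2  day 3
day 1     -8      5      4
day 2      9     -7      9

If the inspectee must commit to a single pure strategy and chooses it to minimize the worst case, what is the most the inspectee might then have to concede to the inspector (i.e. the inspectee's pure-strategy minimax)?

The worst case (largest entry) in each column is day 1: 9, day 2: 5, day 3: 9.
The best (smallest) of these is 5.

5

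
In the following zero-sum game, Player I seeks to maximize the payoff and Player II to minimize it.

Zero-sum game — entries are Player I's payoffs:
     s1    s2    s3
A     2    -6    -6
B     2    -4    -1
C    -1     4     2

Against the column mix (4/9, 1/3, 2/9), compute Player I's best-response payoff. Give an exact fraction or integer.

A: (2)·(4/9) + (-6)·(1/3) + (-6)·(2/9) = -22/9.
B: (2)·(4/9) + (-4)·(1/3) + (-1)·(2/9) = -2/3.
C: (-1)·(4/9) + (4)·(1/3) + (2)·(2/9) = 4/3.
The best pure response is C with expected payoff 4/3.

4/3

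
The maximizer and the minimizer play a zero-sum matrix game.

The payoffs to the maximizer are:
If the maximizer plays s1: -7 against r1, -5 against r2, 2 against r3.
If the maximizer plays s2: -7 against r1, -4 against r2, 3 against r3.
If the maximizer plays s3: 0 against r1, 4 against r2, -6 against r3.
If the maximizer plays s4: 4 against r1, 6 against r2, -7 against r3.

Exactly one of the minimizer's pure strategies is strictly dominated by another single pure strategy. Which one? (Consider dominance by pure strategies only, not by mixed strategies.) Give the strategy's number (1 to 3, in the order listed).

The minimizer prefers columns that give the maximizer less. Compare r2 with r1: -7 < -5, -7 < -4, 0 < 4, 4 < 6.
So r1 strictly dominates r2 for the minimizer; r2 is strictly dominated.

2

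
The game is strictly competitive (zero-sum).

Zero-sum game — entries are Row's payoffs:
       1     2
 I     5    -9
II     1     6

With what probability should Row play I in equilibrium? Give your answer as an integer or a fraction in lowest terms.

5/19

Row minima are -9 and 1, so Row's maximin is 1; column maxima are 5 and 6, so Column's minimax is 5. These differ, so the equilibrium is in mixed strategies.
Let Row play I with probability p. Column is indifferent when 5p + (1−p) = −9p + 6(1−p), giving p = 5/19.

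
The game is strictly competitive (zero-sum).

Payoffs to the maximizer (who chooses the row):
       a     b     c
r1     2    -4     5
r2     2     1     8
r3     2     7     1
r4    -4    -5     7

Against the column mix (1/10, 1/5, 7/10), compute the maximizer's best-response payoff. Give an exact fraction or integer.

r1: (2)·(1/10) + (-4)·(1/5) + (5)·(7/10) = 29/10.
r2: (2)·(1/10) + (1)·(1/5) + (8)·(7/10) = 6.
r3: (2)·(1/10) + (7)·(1/5) + (1)·(7/10) = 23/10.
r4: (-4)·(1/10) + (-5)·(1/5) + (7)·(7/10) = 7/2.
The best pure response is r2 with expected payoff 6.

6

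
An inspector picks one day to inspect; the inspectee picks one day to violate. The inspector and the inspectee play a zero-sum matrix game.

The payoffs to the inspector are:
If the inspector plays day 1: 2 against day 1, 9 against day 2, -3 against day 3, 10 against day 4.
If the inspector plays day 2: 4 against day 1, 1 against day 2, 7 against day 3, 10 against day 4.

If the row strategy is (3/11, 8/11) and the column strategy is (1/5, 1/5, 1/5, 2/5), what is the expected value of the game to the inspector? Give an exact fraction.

68/11

Against (1/5, 1/5, 1/5, 2/5), each row's expected payoff is day 1: 28/5; day 2: 32/5.
Taking the (3/11, 8/11)-weighted average: (3/11)·(28/5) + (8/11)·(32/5) = 68/11.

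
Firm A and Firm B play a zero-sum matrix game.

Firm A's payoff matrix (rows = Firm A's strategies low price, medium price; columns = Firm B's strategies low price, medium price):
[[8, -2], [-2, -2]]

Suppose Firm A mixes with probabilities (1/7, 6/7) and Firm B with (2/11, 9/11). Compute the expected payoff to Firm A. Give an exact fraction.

-134/77

Against (2/11, 9/11), each row's expected payoff is low price: -2/11; medium price: -2.
Taking the (1/7, 6/7)-weighted average: (1/7)·(-2/11) + (6/7)·(-2) = -134/77.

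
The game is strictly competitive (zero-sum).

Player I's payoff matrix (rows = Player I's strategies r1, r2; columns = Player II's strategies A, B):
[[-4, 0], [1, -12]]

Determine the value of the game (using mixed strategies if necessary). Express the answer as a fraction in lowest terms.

-48/17

Row minima are -4 and -12, so Player I's maximin is -4; column maxima are 1 and 0, so Player II's minimax is 0. These differ, so the equilibrium is in mixed strategies.
Let Player I play r1 with probability p. Player II is indifferent when −4p + (1−p) = −12(1−p), giving p = 13/17.
Let Player II play A with probability q. Player I is indifferent when −4q = q − 12(1−q), giving q = 12/17.
The value is -4·(12/17) + (0)·(5/17) = -48/17.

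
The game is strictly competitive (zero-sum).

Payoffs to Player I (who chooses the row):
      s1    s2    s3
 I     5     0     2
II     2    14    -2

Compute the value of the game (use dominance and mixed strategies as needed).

14/9

Column s1 is strictly dominated by s3 for Player II (it gives Player I more in every row).
The remaining 2×2 game on (I, II) × (s2, s3) has no saddle point. Let Player I play I with probability p; indifference gives 14(1−p) = 2p − 2(1−p), so p = 8/9.
Similarly Player II's optimal q on s2 is 2/9, and the value is 0·(2/9) + (2)·(7/9) = 14/9.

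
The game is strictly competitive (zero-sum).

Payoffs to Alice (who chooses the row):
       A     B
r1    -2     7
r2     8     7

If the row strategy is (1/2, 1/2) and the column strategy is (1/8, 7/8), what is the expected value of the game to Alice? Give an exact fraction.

Against (1/8, 7/8), each row's expected payoff is r1: 47/8; r2: 57/8.
Taking the (1/2, 1/2)-weighted average: (1/2)·(47/8) + (1/2)·(57/8) = 13/2.

13/2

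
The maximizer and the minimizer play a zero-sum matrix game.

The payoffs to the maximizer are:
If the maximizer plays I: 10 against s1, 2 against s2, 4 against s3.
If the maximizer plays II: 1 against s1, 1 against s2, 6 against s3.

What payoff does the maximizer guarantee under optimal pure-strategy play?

2

Row minima: 2, 1 → the maximizer's maximin is 2.
Column maxima: 10, 2, 6 → the minimizer's minimax is 2.
They coincide at (I, s2), so the value is 2.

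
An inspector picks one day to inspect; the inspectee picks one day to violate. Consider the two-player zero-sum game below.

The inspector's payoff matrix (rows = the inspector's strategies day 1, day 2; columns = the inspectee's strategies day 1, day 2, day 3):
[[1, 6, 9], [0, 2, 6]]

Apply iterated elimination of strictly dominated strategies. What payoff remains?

1

Column day 3 is strictly dominated by day 1 for the inspectee (1<9, 0<6); eliminate day 3.
Column day 2 is strictly dominated by day 1 for the inspectee (1<6, 0<2); eliminate day 2.
Row day 2 is strictly dominated by row day 1 (1>0); eliminate day 2.
Only (day 1, day 1) remains, with payoff 1.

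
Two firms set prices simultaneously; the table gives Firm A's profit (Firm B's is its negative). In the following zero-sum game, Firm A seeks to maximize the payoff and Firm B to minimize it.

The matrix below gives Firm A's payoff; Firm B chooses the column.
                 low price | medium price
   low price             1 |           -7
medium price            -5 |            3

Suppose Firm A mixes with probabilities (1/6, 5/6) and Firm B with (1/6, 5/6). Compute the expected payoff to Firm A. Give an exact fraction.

Against (1/6, 5/6), each row's expected payoff is low price: -17/3; medium price: 5/3.
Taking the (1/6, 5/6)-weighted average: (1/6)·(-17/3) + (5/6)·(5/3) = 4/9.

4/9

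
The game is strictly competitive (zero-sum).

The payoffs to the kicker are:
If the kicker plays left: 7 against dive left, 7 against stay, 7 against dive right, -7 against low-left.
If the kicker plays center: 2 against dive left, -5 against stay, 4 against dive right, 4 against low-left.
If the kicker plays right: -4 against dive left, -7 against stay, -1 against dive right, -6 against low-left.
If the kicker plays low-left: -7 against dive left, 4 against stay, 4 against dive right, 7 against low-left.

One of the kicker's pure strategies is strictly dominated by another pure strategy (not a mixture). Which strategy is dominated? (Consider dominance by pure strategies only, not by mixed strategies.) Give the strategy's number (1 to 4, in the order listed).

3

Compare right with center: 2 > -4, -5 > -7, 4 > -1, 4 > -6.
So center strictly dominates right for the kicker; right is strictly dominated.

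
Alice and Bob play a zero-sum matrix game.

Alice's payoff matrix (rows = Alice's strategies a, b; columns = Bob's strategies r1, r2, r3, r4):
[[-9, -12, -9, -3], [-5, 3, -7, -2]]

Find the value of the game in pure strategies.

-7

Row minima: -12, -7 → Alice's maximin is -7.
Column maxima: -5, 3, -7, -2 → Bob's minimax is -7.
They coincide at (b, r3), so the value is -7.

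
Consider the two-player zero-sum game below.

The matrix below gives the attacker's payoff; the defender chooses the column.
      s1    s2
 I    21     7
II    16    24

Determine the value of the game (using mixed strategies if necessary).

Row minima are 7 and 16, so the attacker's maximin is 16; column maxima are 21 and 24, so the defender's minimax is 21. These differ, so the equilibrium is in mixed strategies.
Let the attacker play I with probability p. The defender is indifferent when 21p + 16(1−p) = 7p + 24(1−p), giving p = 4/11.
Let the defender play s1 with probability q. The attacker is indifferent when 21q + 7(1−q) = 16q + 24(1−q), giving q = 17/22.
The value is 21·(17/22) + (7)·(5/22) = 196/11.

196/11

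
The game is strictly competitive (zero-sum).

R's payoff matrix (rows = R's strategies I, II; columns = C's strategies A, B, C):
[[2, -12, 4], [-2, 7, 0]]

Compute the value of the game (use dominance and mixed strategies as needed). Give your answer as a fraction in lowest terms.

-10/23

Column C is strictly dominated by A for C (it gives R more in every row).
The remaining 2×2 game on (I, II) × (A, B) has no saddle point. Let R play I with probability p; indifference gives 2p − 2(1−p) = −12p + 7(1−p), so p = 9/23.
Similarly C's optimal q on A is 19/23, and the value is 2·(19/23) + (-12)·(4/23) = -10/23.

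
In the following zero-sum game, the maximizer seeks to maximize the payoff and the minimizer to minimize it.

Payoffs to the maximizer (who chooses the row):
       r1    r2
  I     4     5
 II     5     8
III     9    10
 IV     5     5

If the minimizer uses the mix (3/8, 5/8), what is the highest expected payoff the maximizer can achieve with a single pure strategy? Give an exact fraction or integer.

77/8

I: (4)·(3/8) + (5)·(5/8) = 37/8.
II: (5)·(3/8) + (8)·(5/8) = 55/8.
III: (9)·(3/8) + (10)·(5/8) = 77/8.
IV: (5)·(3/8) + (5)·(5/8) = 5.
The best pure response is III with expected payoff 77/8.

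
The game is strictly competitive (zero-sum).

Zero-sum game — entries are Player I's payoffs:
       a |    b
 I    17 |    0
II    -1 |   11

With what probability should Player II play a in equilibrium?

11/29

Row minima are 0 and -1, so Player I's maximin is 0; column maxima are 17 and 11, so Player II's minimax is 11. These differ, so the equilibrium is in mixed strategies.
Let Player II play a with probability q. Player I is indifferent when 17q = −q + 11(1−q), giving q = 11/29.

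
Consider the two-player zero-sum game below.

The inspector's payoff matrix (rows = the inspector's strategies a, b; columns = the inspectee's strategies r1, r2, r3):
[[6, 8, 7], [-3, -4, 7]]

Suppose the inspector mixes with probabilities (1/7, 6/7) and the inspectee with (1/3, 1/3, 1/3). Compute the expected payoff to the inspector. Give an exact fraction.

Against (1/3, 1/3, 1/3), each row's expected payoff is a: 7; b: 0.
Taking the (1/7, 6/7)-weighted average: (1/7)·(7) + (6/7)·(0) = 1.

1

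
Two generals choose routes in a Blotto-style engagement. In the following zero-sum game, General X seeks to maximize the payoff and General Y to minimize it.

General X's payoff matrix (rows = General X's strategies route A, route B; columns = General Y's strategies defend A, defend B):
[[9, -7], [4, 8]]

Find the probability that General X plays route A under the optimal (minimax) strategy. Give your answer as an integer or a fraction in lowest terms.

1/5

Row minima are -7 and 4, so General X's maximin is 4; column maxima are 9 and 8, so General Y's minimax is 8. These differ, so the equilibrium is in mixed strategies.
Let General X play route A with probability p. General Y is indifferent when 9p + 4(1−p) = −7p + 8(1−p), giving p = 1/5.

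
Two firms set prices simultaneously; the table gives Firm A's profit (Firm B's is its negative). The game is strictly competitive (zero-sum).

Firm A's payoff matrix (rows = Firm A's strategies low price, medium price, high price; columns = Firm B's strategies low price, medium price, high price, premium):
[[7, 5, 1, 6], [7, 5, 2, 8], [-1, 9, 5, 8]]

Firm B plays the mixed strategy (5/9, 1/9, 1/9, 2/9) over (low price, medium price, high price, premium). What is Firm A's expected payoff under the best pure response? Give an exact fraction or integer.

58/9

low price: (7)·(5/9) + (5)·(1/9) + (1)·(1/9) + (6)·(2/9) = 53/9.
medium price: (7)·(5/9) + (5)·(1/9) + (2)·(1/9) + (8)·(2/9) = 58/9.
high price: (-1)·(5/9) + (9)·(1/9) + (5)·(1/9) + (8)·(2/9) = 25/9.
The best pure response is medium price with expected payoff 58/9.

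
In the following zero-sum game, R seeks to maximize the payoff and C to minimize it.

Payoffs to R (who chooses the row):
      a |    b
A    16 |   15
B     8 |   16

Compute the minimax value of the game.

136/9

Row minima are 15 and 8, so R's maximin is 15; column maxima are 16 and 16, so C's minimax is 16. These differ, so the equilibrium is in mixed strategies.
Let R play A with probability p. C is indifferent when 16p + 8(1−p) = 15p + 16(1−p), giving p = 8/9.
Let C play a with probability q. R is indifferent when 16q + 15(1−q) = 8q + 16(1−q), giving q = 1/9.
The value is 16·(1/9) + (15)·(8/9) = 136/9.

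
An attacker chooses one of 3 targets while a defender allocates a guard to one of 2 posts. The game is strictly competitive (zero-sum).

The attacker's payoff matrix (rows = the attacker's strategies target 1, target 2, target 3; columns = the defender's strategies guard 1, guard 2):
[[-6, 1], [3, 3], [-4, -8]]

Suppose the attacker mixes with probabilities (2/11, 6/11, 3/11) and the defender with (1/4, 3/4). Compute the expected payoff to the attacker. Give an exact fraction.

Against (1/4, 3/4), each row's expected payoff is target 1: -3/4; target 2: 3; target 3: -7.
Taking the (2/11, 6/11, 3/11)-weighted average: (2/11)·(-3/4) + (6/11)·(3) + (3/11)·(-7) = -9/22.

-9/22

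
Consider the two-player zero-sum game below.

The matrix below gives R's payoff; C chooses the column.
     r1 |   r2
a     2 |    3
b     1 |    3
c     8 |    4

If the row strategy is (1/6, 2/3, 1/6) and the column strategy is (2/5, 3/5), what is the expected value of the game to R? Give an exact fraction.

17/6

Against (2/5, 3/5), each row's expected payoff is a: 13/5; b: 11/5; c: 28/5.
Taking the (1/6, 2/3, 1/6)-weighted average: (1/6)·(13/5) + (2/3)·(11/5) + (1/6)·(28/5) = 17/6.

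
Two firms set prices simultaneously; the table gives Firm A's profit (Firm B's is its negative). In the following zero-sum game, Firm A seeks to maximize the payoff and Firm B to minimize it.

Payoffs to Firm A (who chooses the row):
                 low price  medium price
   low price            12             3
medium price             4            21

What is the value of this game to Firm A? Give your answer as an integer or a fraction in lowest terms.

Row minima are 3 and 4, so Firm A's maximin is 4; column maxima are 12 and 21, so Firm B's minimax is 12. These differ, so the equilibrium is in mixed strategies.
Let Firm A play low price with probability p. Firm B is indifferent when 12p + 4(1−p) = 3p + 21(1−p), giving p = 17/26.
Let Firm B play low price with probability q. Firm A is indifferent when 12q + 3(1−q) = 4q + 21(1−q), giving q = 9/13.
The value is 12·(9/13) + (3)·(4/13) = 120/13.

120/13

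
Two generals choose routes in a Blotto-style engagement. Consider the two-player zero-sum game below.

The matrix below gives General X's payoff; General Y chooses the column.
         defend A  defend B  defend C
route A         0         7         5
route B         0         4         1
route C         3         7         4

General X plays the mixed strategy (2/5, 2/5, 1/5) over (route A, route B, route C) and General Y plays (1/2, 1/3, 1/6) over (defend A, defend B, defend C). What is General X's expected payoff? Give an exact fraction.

Against (1/2, 1/3, 1/6), each row's expected payoff is route A: 19/6; route B: 3/2; route C: 9/2.
Taking the (2/5, 2/5, 1/5)-weighted average: (2/5)·(19/6) + (2/5)·(3/2) + (1/5)·(9/2) = 83/30.

83/30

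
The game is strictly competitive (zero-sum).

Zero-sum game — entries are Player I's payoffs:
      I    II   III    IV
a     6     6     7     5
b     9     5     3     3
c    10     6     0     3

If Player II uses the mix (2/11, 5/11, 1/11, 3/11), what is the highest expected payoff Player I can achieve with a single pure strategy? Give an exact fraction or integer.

a: (6)·(2/11) + (6)·(5/11) + (7)·(1/11) + (5)·(3/11) = 64/11.
b: (9)·(2/11) + (5)·(5/11) + (3)·(1/11) + (3)·(3/11) = 5.
c: (10)·(2/11) + (6)·(5/11) + (0)·(1/11) + (3)·(3/11) = 59/11.
The best pure response is a with expected payoff 64/11.

64/11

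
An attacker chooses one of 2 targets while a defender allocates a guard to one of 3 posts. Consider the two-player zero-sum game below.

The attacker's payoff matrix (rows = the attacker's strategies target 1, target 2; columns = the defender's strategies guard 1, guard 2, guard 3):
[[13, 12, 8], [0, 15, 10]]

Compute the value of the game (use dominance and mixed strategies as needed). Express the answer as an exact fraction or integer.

Column guard 2 is strictly dominated by guard 3 for the defender (it gives the attacker more in every row).
The remaining 2×2 game on (target 1, target 2) × (guard 1, guard 3) has no saddle point. Let the attacker play target 1 with probability p; indifference gives 13p = 8p + 10(1−p), so p = 2/3.
Similarly the defender's optimal q on guard 1 is 2/15, and the value is 13·(2/15) + (8)·(13/15) = 26/3.

26/3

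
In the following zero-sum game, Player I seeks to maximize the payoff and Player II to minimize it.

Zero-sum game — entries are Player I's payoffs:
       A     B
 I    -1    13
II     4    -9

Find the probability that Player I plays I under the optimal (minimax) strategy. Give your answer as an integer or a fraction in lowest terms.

Row minima are -1 and -9, so Player I's maximin is -1; column maxima are 4 and 13, so Player II's minimax is 4. These differ, so the equilibrium is in mixed strategies.
Let Player I play I with probability p. Player II is indifferent when −p + 4(1−p) = 13p − 9(1−p), giving p = 13/27.

13/27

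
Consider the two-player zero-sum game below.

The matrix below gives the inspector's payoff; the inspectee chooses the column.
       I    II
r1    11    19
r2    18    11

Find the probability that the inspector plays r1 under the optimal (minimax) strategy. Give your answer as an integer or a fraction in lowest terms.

Row minima are 11 and 11, so the inspector's maximin is 11; column maxima are 18 and 19, so the inspectee's minimax is 18. These differ, so the equilibrium is in mixed strategies.
Let the inspector play r1 with probability p. The inspectee is indifferent when 11p + 18(1−p) = 19p + 11(1−p), giving p = 7/15.

7/15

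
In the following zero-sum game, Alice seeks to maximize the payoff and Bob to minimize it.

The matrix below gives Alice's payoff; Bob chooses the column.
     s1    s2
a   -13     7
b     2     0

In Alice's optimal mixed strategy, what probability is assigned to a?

Row minima are -13 and 0, so Alice's maximin is 0; column maxima are 2 and 7, so Bob's minimax is 2. These differ, so the equilibrium is in mixed strategies.
Let Alice play a with probability p. Bob is indifferent when −13p + 2(1−p) = 7p, giving p = 1/11.

1/11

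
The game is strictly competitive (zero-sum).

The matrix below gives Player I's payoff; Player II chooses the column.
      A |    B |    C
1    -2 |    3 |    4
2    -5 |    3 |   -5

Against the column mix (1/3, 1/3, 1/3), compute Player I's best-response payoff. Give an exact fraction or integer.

5/3

1: (-2)·(1/3) + (3)·(1/3) + (4)·(1/3) = 5/3.
2: (-5)·(1/3) + (3)·(1/3) + (-5)·(1/3) = -7/3.
The best pure response is 1 with expected payoff 5/3.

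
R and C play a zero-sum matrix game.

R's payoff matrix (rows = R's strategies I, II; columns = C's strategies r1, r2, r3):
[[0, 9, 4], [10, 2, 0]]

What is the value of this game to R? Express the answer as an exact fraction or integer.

Column r2 is strictly dominated by r3 for C (it gives R more in every row).
The remaining 2×2 game on (I, II) × (r1, r3) has no saddle point. Let R play I with probability p; indifference gives 10(1−p) = 4p, so p = 5/7.
Similarly C's optimal q on r1 is 2/7, and the value is 0·(2/7) + (4)·(5/7) = 20/7.

20/7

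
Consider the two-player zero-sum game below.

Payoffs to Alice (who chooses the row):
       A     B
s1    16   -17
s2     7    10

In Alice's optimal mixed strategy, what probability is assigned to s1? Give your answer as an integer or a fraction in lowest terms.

Row minima are -17 and 7, so Alice's maximin is 7; column maxima are 16 and 10, so Bob's minimax is 10. These differ, so the equilibrium is in mixed strategies.
Let Alice play s1 with probability p. Bob is indifferent when 16p + 7(1−p) = −17p + 10(1−p), giving p = 1/12.

1/12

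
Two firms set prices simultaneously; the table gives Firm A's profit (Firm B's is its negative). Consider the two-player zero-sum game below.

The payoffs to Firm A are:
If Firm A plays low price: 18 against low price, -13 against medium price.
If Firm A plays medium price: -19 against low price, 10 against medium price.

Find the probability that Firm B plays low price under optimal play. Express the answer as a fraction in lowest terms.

Row minima are -13 and -19, so Firm A's maximin is -13; column maxima are 18 and 10, so Firm B's minimax is 10. These differ, so the equilibrium is in mixed strategies.
Let Firm B play low price with probability q. Firm A is indifferent when 18q − 13(1−q) = −19q + 10(1−q), giving q = 23/60.

23/60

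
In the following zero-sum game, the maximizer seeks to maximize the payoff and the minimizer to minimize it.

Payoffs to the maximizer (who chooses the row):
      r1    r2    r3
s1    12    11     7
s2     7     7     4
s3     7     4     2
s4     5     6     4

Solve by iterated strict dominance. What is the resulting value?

Column r2 is strictly dominated by r3 for the minimizer (7<11, 4<7, 2<4, 4<6); eliminate r2.
Column r1 is strictly dominated by r3 for the minimizer (7<12, 4<7, 2<7, 4<5); eliminate r1.
Row s3 is strictly dominated by row s1 (7>2); eliminate s3.
Row s4 is strictly dominated by row s1 (7>4); eliminate s4.
Row s2 is strictly dominated by row s1 (7>4); eliminate s2.
Only (s1, r3) remains, with payoff 7.

7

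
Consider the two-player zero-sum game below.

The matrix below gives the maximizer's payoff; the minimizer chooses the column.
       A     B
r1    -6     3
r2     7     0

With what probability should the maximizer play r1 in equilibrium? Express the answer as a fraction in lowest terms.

7/16

Row minima are -6 and 0, so the maximizer's maximin is 0; column maxima are 7 and 3, so the minimizer's minimax is 3. These differ, so the equilibrium is in mixed strategies.
Let the maximizer play r1 with probability p. The minimizer is indifferent when −6p + 7(1−p) = 3p, giving p = 7/16.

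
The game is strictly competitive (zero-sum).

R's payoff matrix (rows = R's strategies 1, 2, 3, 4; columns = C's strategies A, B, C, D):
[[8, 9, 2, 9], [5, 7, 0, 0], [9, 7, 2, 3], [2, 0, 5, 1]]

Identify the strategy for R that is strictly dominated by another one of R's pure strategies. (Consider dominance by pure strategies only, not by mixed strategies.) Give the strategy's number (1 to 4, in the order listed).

Compare 2 with 1: 8 > 5, 9 > 7, 2 > 0, 9 > 0.
So 1 strictly dominates 2 for R; 2 is strictly dominated.

2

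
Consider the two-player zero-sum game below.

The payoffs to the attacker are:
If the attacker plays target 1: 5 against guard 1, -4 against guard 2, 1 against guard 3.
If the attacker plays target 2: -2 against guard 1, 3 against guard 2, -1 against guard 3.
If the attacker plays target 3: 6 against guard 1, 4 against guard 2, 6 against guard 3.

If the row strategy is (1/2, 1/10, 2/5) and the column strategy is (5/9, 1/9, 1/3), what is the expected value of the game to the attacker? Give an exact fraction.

53/15

Against (5/9, 1/9, 1/3), each row's expected payoff is target 1: 8/3; target 2: -10/9; target 3: 52/9.
Taking the (1/2, 1/10, 2/5)-weighted average: (1/2)·(8/3) + (1/10)·(-10/9) + (2/5)·(52/9) = 53/15.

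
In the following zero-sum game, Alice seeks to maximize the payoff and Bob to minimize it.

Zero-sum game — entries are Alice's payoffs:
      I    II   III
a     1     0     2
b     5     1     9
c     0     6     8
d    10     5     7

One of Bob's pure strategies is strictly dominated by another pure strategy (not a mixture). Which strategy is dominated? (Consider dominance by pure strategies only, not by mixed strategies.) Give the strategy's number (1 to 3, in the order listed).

3

Bob prefers columns that give Alice less. Compare III with II: 0 < 2, 1 < 9, 6 < 8, 5 < 7.
So II strictly dominates III for Bob; III is strictly dominated.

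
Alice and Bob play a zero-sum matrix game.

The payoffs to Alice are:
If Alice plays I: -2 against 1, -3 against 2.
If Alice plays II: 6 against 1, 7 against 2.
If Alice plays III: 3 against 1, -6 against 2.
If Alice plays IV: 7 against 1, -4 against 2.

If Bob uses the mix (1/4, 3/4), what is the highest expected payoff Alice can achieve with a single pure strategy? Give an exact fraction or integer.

I: (-2)·(1/4) + (-3)·(3/4) = -11/4.
II: (6)·(1/4) + (7)·(3/4) = 27/4.
III: (3)·(1/4) + (-6)·(3/4) = -15/4.
IV: (7)·(1/4) + (-4)·(3/4) = -5/4.
The best pure response is II with expected payoff 27/4.

27/4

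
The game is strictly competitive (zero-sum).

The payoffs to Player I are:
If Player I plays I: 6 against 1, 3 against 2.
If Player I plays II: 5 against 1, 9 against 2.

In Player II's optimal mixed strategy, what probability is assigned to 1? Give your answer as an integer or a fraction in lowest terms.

6/7

Row minima are 3 and 5, so Player I's maximin is 5; column maxima are 6 and 9, so Player II's minimax is 6. These differ, so the equilibrium is in mixed strategies.
Let Player II play 1 with probability q. Player I is indifferent when 6q + 3(1−q) = 5q + 9(1−q), giving q = 6/7.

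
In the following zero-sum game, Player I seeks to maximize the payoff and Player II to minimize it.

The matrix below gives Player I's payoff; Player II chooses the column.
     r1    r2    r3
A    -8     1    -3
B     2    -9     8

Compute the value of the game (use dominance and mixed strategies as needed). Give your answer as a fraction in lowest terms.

-7/2

Column r3 is strictly dominated by r1 for Player II (it gives Player I more in every row).
The remaining 2×2 game on (A, B) × (r1, r2) has no saddle point. Let Player I play A with probability p; indifference gives −8p + 2(1−p) = p − 9(1−p), so p = 11/20.
Similarly Player II's optimal q on r1 is 1/2, and the value is -8·(1/2) + (1)·(1/2) = -7/2.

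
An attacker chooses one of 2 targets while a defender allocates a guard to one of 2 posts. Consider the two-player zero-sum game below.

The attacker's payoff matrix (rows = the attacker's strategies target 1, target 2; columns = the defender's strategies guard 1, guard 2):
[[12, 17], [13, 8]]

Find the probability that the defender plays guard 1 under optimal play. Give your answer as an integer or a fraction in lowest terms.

Row minima are 12 and 8, so the attacker's maximin is 12; column maxima are 13 and 17, so the defender's minimax is 13. These differ, so the equilibrium is in mixed strategies.
Let the defender play guard 1 with probability q. The attacker is indifferent when 12q + 17(1−q) = 13q + 8(1−q), giving q = 9/10.

9/10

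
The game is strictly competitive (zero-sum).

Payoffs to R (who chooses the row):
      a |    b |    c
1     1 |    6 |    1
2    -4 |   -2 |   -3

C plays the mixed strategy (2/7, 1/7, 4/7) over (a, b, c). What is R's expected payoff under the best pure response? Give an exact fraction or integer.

1: (1)·(2/7) + (6)·(1/7) + (1)·(4/7) = 12/7.
2: (-4)·(2/7) + (-2)·(1/7) + (-3)·(4/7) = -22/7.
The best pure response is 1 with expected payoff 12/7.

12/7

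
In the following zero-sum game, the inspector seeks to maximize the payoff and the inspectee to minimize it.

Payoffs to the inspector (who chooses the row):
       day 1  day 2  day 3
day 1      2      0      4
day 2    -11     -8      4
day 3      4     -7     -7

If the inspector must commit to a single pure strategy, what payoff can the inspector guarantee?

The worst-case payoff for each row is day 1: 0, day 2: -11, day 3: -7.
The best of these is 0.

0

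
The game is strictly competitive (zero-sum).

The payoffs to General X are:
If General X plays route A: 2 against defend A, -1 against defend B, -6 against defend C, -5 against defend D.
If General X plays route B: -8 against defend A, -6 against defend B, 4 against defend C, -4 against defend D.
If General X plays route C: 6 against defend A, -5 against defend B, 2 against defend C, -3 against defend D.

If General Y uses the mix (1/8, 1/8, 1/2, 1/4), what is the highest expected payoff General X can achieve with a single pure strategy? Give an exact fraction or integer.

3/8

route A: (2)·(1/8) + (-1)·(1/8) + (-6)·(1/2) + (-5)·(1/4) = -33/8.
route B: (-8)·(1/8) + (-6)·(1/8) + (4)·(1/2) + (-4)·(1/4) = -3/4.
route C: (6)·(1/8) + (-5)·(1/8) + (2)·(1/2) + (-3)·(1/4) = 3/8.
The best pure response is route C with expected payoff 3/8.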